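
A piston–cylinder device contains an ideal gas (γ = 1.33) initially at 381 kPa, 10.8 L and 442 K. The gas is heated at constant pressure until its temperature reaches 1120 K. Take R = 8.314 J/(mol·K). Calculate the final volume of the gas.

Isobaric: P stays 381 kPa; V/T = const ⇒ T₂ = 1120 K, V₂ = 27.4 L.

27.4 L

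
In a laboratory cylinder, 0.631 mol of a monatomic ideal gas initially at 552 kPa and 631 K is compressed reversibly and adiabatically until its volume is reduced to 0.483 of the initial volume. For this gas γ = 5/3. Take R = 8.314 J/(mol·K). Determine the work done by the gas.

V₁ = nRT₁/P₁ = 0.631×8.314×631/552 = 6.00 L.
Adiabatic: TV^(γ−1) = const ⇒ T₂ = 631×(2.07)^0.667 = 1030 K; PV^γ = const ⇒ P₂ = 1860 kPa.
ΔU = nCvΔT = 0.631×12.5×(1030−631) = 3100 J.
Q = 0 for an adiabatic process, so W = −ΔU = -3100 J.

-3100 J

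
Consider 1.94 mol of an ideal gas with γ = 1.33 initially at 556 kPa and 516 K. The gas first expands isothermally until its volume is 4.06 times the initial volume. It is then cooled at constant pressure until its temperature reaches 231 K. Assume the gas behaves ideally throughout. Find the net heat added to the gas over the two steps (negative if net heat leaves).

V₁ = nRT₁/P₁ = 1.94×8.314×516/556 = 15.0 L.
Step 1 — Isothermal: T stays 516 K; PV = const ⇒ V₂ = 60.8 L, P₂ = 137 kPa.
ΔU = 0 (ideal gas, T constant).
W = nRT ln(V₂/V₁) = 1.94×8.314×516×ln(4.06) = 11700 J.
Q = ΔU + W = 11700 J.
State after step 1: P = 137 kPa, V = 60.8 L, T = 516 K.
Step 2 — Isobaric: P stays 137 kPa; V/T = const ⇒ T₂ = 231 K, V₂ = 27.2 L.
W = PΔV = 137×(27.2−60.8) kPa·L = -4600 J.
ΔU = nCvΔT = 1.94×25.2×(231−516) = -13900 J.
Q = ΔU + W = nCpΔT = -18500 J.
Net over both steps: W = 7060 J, Q = -6860 J, ΔU = -13900 J.

-6860 J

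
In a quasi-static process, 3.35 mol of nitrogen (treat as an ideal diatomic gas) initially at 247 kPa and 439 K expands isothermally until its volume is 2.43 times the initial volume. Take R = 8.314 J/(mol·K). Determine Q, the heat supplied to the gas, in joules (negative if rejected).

V₁ = nRT₁/P₁ = 3.35×8.314×439/247 = 49.5 L.
Isothermal: T stays 439 K; PV = const ⇒ V₂ = 120 L, P₂ = 102 kPa.
ΔU = 0 (ideal gas, T constant).
W = nRT ln(V₂/V₁) = 3.35×8.314×439×ln(2.43) = 10900 J.
Q = ΔU + W = 10900 J.

10900 J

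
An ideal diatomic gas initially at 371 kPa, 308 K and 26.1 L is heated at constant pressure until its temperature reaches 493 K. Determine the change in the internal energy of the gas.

n = P₁V₁/(RT₁) = 371×26.1/(8.314×308) = 3.78 mol.
Isobaric: P stays 371 kPa; V/T = const ⇒ T₂ = 493 K, V₂ = 41.8 L.
For an ideal gas ΔU = nCvΔT with Cv = (5/2)R = 20.8 J/(mol·K).
ΔU = 3.78×20.8×(493−308) = 14500 J.

14500 J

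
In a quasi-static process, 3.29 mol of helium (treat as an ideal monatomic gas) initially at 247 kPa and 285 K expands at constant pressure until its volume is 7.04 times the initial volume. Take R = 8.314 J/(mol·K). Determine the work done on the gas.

V₁ = nRT₁/P₁ = 3.29×8.314×285/247 = 31.6 L.
Isobaric: P stays 247 kPa; V/T = const ⇒ T₂ = 2010 K, V₂ = 222 L.
W = PΔV = 247×(222−31.6) kPa·L = 47100 J.
Work done on the gas = −W_by = -47100 J.

-47100 J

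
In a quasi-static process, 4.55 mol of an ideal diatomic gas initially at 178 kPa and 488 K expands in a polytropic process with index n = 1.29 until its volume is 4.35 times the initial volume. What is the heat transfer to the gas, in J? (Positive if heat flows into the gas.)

6080 J

V₁ = nRT₁/P₁ = 4.55×8.314×488/178 = 104 L.
Polytropic n=1.29: T₂ = T₁(V₁/V₂)^(n−1) = 488×(0.230)^0.29 = 319 K; P₂ = P₁(V₁/V₂)^n = 26.7 kPa.
W = (P₁V₁−P₂V₂)/(n−1) = (178×104−26.7×451)/0.29 = 22100 J.
ΔU = nCvΔT = 4.55×20.8×(319−488) = -16000 J.
Q = ΔU + W = 6080 J.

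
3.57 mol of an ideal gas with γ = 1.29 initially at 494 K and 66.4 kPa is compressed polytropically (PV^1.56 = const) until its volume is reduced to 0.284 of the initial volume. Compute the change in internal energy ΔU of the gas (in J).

V₁ = nRT₁/P₁ = 3.57×8.314×494/66.4 = 221 L.
Polytropic n=1.56: T₂ = T₁(V₁/V₂)^(n−1) = 494×(3.52)^0.56 = 1000 K; P₂ = P₁(V₁/V₂)^n = 473 kPa.
For an ideal gas ΔU = nCvΔT with Cv = R/(γ−1) = 28.7 J/(mol·K).
ΔU = 3.57×28.7×(1000−494) = 51800 J.

51800 J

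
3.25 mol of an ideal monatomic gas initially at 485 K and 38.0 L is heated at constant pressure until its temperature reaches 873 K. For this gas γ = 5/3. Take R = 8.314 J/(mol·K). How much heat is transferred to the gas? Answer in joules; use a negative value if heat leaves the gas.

P₁ = nRT₁/V₁ = 3.25×8.314×485/38.0 = 345 kPa.
Isobaric: P stays 345 kPa; V/T = const ⇒ T₂ = 873 K, V₂ = 68.4 L.
W = PΔV = 345×(68.4−38.0) kPa·L = 10500 J.
ΔU = nCvΔT = 3.25×12.5×(873−485) = 15700 J.
Q = ΔU + W = nCpΔT = 26200 J.

26200 J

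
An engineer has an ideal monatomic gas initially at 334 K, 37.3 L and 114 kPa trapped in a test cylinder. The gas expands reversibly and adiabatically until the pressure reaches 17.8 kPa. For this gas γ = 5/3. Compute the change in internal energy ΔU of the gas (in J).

n = P₁V₁/(RT₁) = 114×37.3/(8.314×334) = 1.53 mol.
Adiabatic: T₂/T₁ = (P₂/P₁)^((γ−1)/γ) ⇒ T₂ = 334×(0.156)^0.400 = 159 K; V₂ = 114 L.
For an ideal gas ΔU = nCvΔT with Cv = (3/2)R = 12.5 J/(mol·K).
ΔU = 1.53×12.5×(159−334) = -3340 J.

-3340 J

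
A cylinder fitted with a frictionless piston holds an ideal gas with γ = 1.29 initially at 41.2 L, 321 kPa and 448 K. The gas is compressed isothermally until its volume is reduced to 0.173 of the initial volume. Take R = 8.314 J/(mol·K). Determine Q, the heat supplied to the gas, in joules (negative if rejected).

-23200 J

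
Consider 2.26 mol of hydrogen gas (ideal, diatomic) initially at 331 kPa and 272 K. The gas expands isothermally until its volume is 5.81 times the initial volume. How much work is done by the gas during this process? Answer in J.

8990 J

V₁ = nRT₁/P₁ = 2.26×8.314×272/331 = 15.4 L.
Isothermal: T stays 272 K; PV = const ⇒ V₂ = 89.7 L, P₂ = 57.0 kPa.
W = nRT ln(V₂/V₁) = 2.26×8.314×272×ln(5.81) = 8990 J.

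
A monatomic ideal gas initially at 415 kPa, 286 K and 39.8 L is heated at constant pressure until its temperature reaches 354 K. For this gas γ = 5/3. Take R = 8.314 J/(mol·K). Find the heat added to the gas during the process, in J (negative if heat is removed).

9820 J

n = P₁V₁/(RT₁) = 415×39.8/(8.314×286) = 6.95 mol.
Isobaric: P stays 415 kPa; V/T = const ⇒ T₂ = 354 K, V₂ = 49.3 L.
W = PΔV = 415×(49.3−39.8) kPa·L = 3930 J.
ΔU = nCvΔT = 6.95×12.5×(354−286) = 5890 J.
Q = ΔU + W = nCpΔT = 9820 J.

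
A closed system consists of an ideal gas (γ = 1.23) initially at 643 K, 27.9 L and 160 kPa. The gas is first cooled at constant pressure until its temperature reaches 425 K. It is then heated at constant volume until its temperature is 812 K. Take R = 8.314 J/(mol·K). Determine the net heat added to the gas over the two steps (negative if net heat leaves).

n = P₁V₁/(RT₁) = 160×27.9/(8.314×643) = 0.835 mol.
Step 1 — Isobaric: P stays 160 kPa; V/T = const ⇒ T₂ = 425 K, V₂ = 18.4 L.
W = PΔV = 160×(18.4−27.9) kPa·L = -1510 J.
ΔU = nCvΔT = 0.835×36.1×(425−643) = -6580 J.
Q = ΔU + W = nCpΔT = -8090 J.
State after step 1: P = 160 kPa, V = 18.4 L, T = 425 K.
Step 2 — Isochoric: V stays 18.4 L; P/T = const ⇒ T₂ = 812 K, P₂ = 306 kPa.
W = 0 (no volume change).
ΔU = nCvΔT = 0.835×36.1×(812−425) = 11700 J.
Q = ΔU = 11700 J.
Net over both steps: W = -1510 J, Q = 3590 J, ΔU = 5100 J.

3590 J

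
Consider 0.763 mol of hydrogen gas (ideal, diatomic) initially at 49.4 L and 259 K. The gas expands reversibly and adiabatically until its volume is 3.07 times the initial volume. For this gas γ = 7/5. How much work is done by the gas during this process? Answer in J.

P₁ = nRT₁/V₁ = 0.763×8.314×259/49.4 = 33.3 kPa.
Adiabatic: TV^(γ−1) = const ⇒ T₂ = 259×(0.326)^0.400 = 165 K; PV^γ = const ⇒ P₂ = 6.92 kPa.
ΔU = nCvΔT = 0.763×20.8×(165−259) = -1480 J.
Q = 0 for an adiabatic process, so W = −ΔU = 1480 J.

1480 J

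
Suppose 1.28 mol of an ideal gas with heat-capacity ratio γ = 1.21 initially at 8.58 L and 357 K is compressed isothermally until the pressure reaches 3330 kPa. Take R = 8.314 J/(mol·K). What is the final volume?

P₁ = nRT₁/V₁ = 1.28×8.314×357/8.58 = 443 kPa.
Isothermal: T stays 357 K; PV = const ⇒ V₂ = 1.14 L, P₂ = 3330 kPa.

1.14 L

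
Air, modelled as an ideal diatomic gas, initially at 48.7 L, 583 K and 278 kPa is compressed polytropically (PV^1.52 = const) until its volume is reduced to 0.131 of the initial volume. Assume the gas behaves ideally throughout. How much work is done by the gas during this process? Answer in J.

n = P₁V₁/(RT₁) = 278×48.7/(8.314×583) = 2.79 mol.
Polytropic n=1.52: T₂ = T₁(V₁/V₂)^(n−1) = 583×(7.63)^0.52 = 1680 K; P₂ = P₁(V₁/V₂)^n = 6110 kPa.
W = (P₁V₁−P₂V₂)/(n−1) = (278×48.7−6110×6.38)/0.52 = -48900 J.

-48900 J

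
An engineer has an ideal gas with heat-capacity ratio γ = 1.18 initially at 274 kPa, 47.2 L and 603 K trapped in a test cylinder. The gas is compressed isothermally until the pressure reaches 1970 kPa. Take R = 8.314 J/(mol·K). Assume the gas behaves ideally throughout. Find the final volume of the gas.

6.56 L

Isothermal: T stays 603 K; PV = const ⇒ V₂ = 6.56 L, P₂ = 1970 kPa.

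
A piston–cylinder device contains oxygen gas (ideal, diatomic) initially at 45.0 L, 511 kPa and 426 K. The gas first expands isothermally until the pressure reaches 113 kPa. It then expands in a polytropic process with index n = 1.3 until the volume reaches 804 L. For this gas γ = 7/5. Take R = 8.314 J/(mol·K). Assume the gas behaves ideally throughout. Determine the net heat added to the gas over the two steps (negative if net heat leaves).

n = P₁V₁/(RT₁) = 511×45.0/(8.314×426) = 6.49 mol.
Step 1 — Isothermal: T stays 426 K; PV = const ⇒ V₂ = 203 L, P₂ = 113 kPa.
ΔU = 0 (ideal gas, T constant).
W = nRT ln(V₂/V₁) = 6.49×8.314×426×ln(4.52) = 34700 J.
Q = ΔU + W = 34700 J.
State after step 1: P = 113 kPa, V = 203 L, T = 426 K.
Step 2 — Polytropic n=1.3: T₂ = T₁(V₁/V₂)^(n−1) = 426×(0.253)^0.30 = 282 K; P₂ = P₁(V₁/V₂)^n = 18.9 kPa.
W = (P₁V₁−P₂V₂)/(n−1) = (113×203−18.9×804)/0.30 = 25900 J.
ΔU = nCvΔT = 6.49×20.8×(282−426) = -19400 J.
Q = ΔU + W = 6470 J.
Net over both steps: W = 60600 J, Q = 41200 J, ΔU = -19400 J.

41200 J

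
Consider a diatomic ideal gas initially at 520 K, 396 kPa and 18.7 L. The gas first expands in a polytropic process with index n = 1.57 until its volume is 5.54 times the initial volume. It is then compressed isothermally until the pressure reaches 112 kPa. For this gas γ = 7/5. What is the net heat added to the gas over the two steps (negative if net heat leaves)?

-7420 J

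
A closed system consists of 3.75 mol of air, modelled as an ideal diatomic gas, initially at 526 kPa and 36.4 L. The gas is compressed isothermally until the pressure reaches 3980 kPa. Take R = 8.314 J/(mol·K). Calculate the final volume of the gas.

T₁ = P₁V₁/(nR) = 526×36.4/(3.75×8.314) = 614 K.
Isothermal: T stays 614 K; PV = const ⇒ V₂ = 4.81 L, P₂ = 3980 kPa.

4.81 L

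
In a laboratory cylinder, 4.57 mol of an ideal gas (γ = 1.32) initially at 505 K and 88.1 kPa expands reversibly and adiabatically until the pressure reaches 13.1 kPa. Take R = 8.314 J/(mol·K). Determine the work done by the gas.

22200 J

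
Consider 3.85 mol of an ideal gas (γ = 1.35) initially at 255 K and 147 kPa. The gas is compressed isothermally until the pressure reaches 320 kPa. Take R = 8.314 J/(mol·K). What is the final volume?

V₁ = nRT₁/P₁ = 3.85×8.314×255/147 = 55.5 L.
Isothermal: T stays 255 K; PV = const ⇒ V₂ = 25.5 L, P₂ = 320 kPa.

25.5 L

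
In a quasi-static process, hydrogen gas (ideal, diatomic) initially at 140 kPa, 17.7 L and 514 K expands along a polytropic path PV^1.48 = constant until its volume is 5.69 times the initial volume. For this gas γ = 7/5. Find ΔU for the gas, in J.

n = P₁V₁/(RT₁) = 140×17.7/(8.314×514) = 0.580 mol.
Polytropic n=1.48: T₂ = T₁(V₁/V₂)^(n−1) = 514×(0.176)^0.48 = 223 K; P₂ = P₁(V₁/V₂)^n = 10.7 kPa.
For an ideal gas ΔU = nCvΔT with Cv = (5/2)R = 20.8 J/(mol·K).
ΔU = 0.580×20.8×(223−514) = -3510 J.

-3510 J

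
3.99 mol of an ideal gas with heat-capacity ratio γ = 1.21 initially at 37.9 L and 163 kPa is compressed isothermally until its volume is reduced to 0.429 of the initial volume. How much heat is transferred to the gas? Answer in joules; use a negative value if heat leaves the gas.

-5230 J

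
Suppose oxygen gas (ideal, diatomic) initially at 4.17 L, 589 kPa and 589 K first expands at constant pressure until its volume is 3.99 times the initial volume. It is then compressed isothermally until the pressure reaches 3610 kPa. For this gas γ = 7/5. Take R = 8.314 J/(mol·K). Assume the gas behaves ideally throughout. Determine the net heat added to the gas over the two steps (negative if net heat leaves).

n = P₁V₁/(RT₁) = 589×4.17/(8.314×589) = 0.502 mol.
Step 1 — Isobaric: P stays 589 kPa; V/T = const ⇒ T₂ = 2350 K, V₂ = 16.6 L.
W = PΔV = 589×(16.6−4.17) kPa·L = 7340 J.
ΔU = nCvΔT = 0.502×20.8×(2350−589) = 18400 J.
Q = ΔU + W = nCpΔT = 25700 J.
State after step 1: P = 589 kPa, V = 16.6 L, T = 2350 K.
Step 2 — Isothermal: T stays 2350 K; PV = const ⇒ V₂ = 2.71 L, P₂ = 3610 kPa.
ΔU = 0 (ideal gas, T constant).
W = nRT ln(V₂/V₁) = 0.502×8.314×2350×ln(0.163) = -17800 J.
Q = ΔU + W = -17800 J.
Net over both steps: W = -10400 J, Q = 7940 J, ΔU = 18400 J.

7940 J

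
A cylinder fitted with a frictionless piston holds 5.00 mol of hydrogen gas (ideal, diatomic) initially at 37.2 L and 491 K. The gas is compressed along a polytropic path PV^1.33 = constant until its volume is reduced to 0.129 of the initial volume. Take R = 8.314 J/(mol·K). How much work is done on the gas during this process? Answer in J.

P₁ = nRT₁/V₁ = 5.00×8.314×491/37.2 = 549 kPa.
Polytropic n=1.33: T₂ = T₁(V₁/V₂)^(n−1) = 491×(7.75)^0.33 = 965 K; P₂ = P₁(V₁/V₂)^n = 8360 kPa.
W = (P₁V₁−P₂V₂)/(n−1) = (549×37.2−8360×4.80)/0.33 = -59700 J.
Work done on the gas = −W_by = 59700 J.

59700 J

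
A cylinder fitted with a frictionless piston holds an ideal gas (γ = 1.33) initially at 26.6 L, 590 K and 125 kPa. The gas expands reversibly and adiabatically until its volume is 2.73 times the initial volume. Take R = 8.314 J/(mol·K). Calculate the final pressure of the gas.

Adiabatic: TV^(γ−1) = const ⇒ T₂ = 590×(0.366)^0.330 = 424 K; PV^γ = const ⇒ P₂ = 32.9 kPa.

32.9 kPa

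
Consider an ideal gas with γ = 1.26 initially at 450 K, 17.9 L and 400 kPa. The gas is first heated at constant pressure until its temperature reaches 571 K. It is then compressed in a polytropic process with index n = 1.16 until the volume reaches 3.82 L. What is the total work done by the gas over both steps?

n = P₁V₁/(RT₁) = 400×17.9/(8.314×450) = 1.91 mol.
Step 1 — Isobaric: P stays 400 kPa; V/T = const ⇒ T₂ = 571 K, V₂ = 22.7 L.
W = PΔV = 400×(22.7−17.9) kPa·L = 1930 J.
ΔU = nCvΔT = 1.91×32.0×(571−450) = 7400 J.
Q = ΔU + W = nCpΔT = 9330 J.
State after step 1: P = 400 kPa, V = 22.7 L, T = 571 K.
Step 2 — Polytropic n=1.16: T₂ = T₁(V₁/V₂)^(n−1) = 571×(5.95)^0.16 = 759 K; P₂ = P₁(V₁/V₂)^n = 3160 kPa.
W = (P₁V₁−P₂V₂)/(n−1) = (400×22.7−3160×3.82)/0.16 = -18700 J.
ΔU = nCvΔT = 1.91×32.0×(759−571) = 11500 J.
Q = ΔU + W = -7210 J.
Net over both steps: W = -16800 J, Q = 2120 J, ΔU = 18900 J.

-16800 J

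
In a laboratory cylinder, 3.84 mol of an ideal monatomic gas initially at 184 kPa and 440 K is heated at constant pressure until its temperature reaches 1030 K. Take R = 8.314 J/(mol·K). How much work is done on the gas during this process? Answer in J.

-18800 J

V₁ = nRT₁/P₁ = 3.84×8.314×440/184 = 76.3 L.
Isobaric: P stays 184 kPa; V/T = const ⇒ T₂ = 1030 K, V₂ = 179 L.
W = PΔV = 184×(179−76.3) kPa·L = 18800 J.
Work done on the gas = −W_by = -18800 J.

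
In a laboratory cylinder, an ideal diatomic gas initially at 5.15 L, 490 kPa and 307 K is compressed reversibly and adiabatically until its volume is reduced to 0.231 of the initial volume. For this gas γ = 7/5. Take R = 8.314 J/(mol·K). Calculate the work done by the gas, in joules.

-5030 J

n = P₁V₁/(RT₁) = 490×5.15/(8.314×307) = 0.989 mol.
Adiabatic: TV^(γ−1) = const ⇒ T₂ = 307×(4.33)^0.400 = 552 K; PV^γ = const ⇒ P₂ = 3810 kPa.
ΔU = nCvΔT = 0.989×20.8×(552−307) = 5030 J.
Q = 0 for an adiabatic process, so W = −ΔU = -5030 J.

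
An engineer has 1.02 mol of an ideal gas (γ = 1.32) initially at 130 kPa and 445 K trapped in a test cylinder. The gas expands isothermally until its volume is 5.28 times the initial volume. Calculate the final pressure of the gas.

24.6 kPa

V₁ = nRT₁/P₁ = 1.02×8.314×445/130 = 29.0 L.
Isothermal: T stays 445 K; PV = const ⇒ V₂ = 153 L, P₂ = 24.6 kPa.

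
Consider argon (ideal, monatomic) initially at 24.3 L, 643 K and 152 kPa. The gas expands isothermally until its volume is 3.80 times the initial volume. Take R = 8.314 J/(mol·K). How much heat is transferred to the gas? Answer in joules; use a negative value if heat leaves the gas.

4930 J

n = P₁V₁/(RT₁) = 152×24.3/(8.314×643) = 0.691 mol.
Isothermal: T stays 643 K; PV = const ⇒ V₂ = 92.3 L, P₂ = 40.0 kPa.
ΔU = 0 (ideal gas, T constant).
W = nRT ln(V₂/V₁) = 0.691×8.314×643×ln(3.80) = 4930 J.
Q = ΔU + W = 4930 J.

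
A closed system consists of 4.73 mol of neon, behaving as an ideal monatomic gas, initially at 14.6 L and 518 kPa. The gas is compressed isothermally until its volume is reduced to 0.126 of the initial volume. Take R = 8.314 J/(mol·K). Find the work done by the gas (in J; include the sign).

-15700 J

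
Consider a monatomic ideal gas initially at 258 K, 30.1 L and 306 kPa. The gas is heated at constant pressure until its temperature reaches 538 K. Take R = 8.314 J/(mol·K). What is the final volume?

62.8 L

Isobaric: P stays 306 kPa; V/T = const ⇒ T₂ = 538 K, V₂ = 62.8 L.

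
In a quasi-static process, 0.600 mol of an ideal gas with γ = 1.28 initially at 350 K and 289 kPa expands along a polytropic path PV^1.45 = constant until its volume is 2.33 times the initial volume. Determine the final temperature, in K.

239 K

V₁ = nRT₁/P₁ = 0.600×8.314×350/289 = 6.04 L.
Polytropic n=1.45: T₂ = T₁(V₁/V₂)^(n−1) = 350×(0.429)^0.45 = 239 K; P₂ = P₁(V₁/V₂)^n = 84.8 kPa.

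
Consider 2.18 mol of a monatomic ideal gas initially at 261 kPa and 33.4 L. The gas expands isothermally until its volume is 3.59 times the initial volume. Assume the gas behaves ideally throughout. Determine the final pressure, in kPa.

72.7 kPa

T₁ = P₁V₁/(nR) = 261×33.4/(2.18×8.314) = 481 K.
Isothermal: T stays 481 K; PV = const ⇒ V₂ = 120 L, P₂ = 72.7 kPa.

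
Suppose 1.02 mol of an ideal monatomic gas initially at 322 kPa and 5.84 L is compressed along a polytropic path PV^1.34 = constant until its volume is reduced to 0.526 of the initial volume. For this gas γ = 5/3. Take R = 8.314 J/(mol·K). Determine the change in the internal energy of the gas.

689 J

T₁ = P₁V₁/(nR) = 322×5.84/(1.02×8.314) = 222 K.
Polytropic n=1.34: T₂ = T₁(V₁/V₂)^(n−1) = 222×(1.90)^0.34 = 276 K; P₂ = P₁(V₁/V₂)^n = 762 kPa.
For an ideal gas ΔU = nCvΔT with Cv = (3/2)R = 12.5 J/(mol·K).
ΔU = 1.02×12.5×(276−222) = 689 J.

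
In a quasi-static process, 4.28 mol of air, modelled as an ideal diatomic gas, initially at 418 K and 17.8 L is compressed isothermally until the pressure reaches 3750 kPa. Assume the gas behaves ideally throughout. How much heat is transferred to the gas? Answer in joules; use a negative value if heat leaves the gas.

-22300 J

P₁ = nRT₁/V₁ = 4.28×8.314×418/17.8 = 836 kPa.
Isothermal: T stays 418 K; PV = const ⇒ V₂ = 3.97 L, P₂ = 3750 kPa.
ΔU = 0 (ideal gas, T constant).
W = nRT ln(V₂/V₁) = 4.28×8.314×418×ln(0.223) = -22300 J.
Q = ΔU + W = -22300 J.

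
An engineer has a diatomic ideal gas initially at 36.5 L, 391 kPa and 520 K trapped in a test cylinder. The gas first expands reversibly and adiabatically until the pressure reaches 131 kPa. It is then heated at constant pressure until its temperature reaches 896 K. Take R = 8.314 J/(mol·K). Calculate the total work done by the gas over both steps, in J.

23700 J

n = P₁V₁/(RT₁) = 391×36.5/(8.314×520) = 3.30 mol.
Step 1 — Adiabatic: T₂/T₁ = (P₂/P₁)^((γ−1)/γ) ⇒ T₂ = 520×(0.335)^0.286 = 380 K; V₂ = 79.7 L.
ΔU = nCvΔT = 3.30×20.8×(380−520) = -9570 J.
Q = 0 for an adiabatic process, so W = −ΔU = 9570 J.
State after step 1: P = 131 kPa, V = 79.7 L, T = 380 K.
Step 2 — Isobaric: P stays 131 kPa; V/T = const ⇒ T₂ = 896 K, V₂ = 188 L.
W = PΔV = 131×(188−79.7) kPa·L = 14100 J.
ΔU = nCvΔT = 3.30×20.8×(896−380) = 35400 J.
Q = ΔU + W = nCpΔT = 49500 J.
Net over both steps: W = 23700 J, Q = 49500 J, ΔU = 25800 J.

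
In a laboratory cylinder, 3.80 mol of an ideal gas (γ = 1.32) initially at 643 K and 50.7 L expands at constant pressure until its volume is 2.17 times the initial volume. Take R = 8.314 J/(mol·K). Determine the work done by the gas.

23800 J

P₁ = nRT₁/V₁ = 3.80×8.314×643/50.7 = 401 kPa.
Isobaric: P stays 401 kPa; V/T = const ⇒ T₂ = 1400 K, V₂ = 110 L.
W = PΔV = 401×(110−50.7) kPa·L = 23800 J.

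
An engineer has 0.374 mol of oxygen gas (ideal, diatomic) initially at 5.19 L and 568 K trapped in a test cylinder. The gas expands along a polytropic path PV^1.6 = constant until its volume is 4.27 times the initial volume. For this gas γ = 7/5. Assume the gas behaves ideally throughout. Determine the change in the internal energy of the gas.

-2570 J

P₁ = nRT₁/V₁ = 0.374×8.314×568/5.19 = 340 kPa.
Polytropic n=1.6: T₂ = T₁(V₁/V₂)^(n−1) = 568×(0.234)^0.60 = 238 K; P₂ = P₁(V₁/V₂)^n = 33.4 kPa.
For an ideal gas ΔU = nCvΔT with Cv = (5/2)R = 20.8 J/(mol·K).
ΔU = 0.374×20.8×(238−568) = -2570 J.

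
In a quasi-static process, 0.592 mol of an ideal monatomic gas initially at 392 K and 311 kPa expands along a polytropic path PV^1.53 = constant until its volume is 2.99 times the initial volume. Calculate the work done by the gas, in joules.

V₁ = nRT₁/P₁ = 0.592×8.314×392/311 = 6.20 L.
Polytropic n=1.53: T₂ = T₁(V₁/V₂)^(n−1) = 392×(0.334)^0.53 = 219 K; P₂ = P₁(V₁/V₂)^n = 58.2 kPa.
W = (P₁V₁−P₂V₂)/(n−1) = (311×6.20−58.2×18.5)/0.53 = 1600 J.

1600 J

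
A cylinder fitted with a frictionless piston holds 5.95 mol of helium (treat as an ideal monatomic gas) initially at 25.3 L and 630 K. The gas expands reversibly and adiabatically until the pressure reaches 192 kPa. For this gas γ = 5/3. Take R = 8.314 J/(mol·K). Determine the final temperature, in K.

300 K

P₁ = nRT₁/V₁ = 5.95×8.314×630/25.3 = 1230 kPa.
Adiabatic: T₂/T₁ = (P₂/P₁)^((γ−1)/γ) ⇒ T₂ = 630×(0.156)^0.400 = 300 K; V₂ = 77.2 L.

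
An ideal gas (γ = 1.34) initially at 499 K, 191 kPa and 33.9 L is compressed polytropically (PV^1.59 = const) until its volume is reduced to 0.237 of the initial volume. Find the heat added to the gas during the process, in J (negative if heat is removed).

10800 J

n = P₁V₁/(RT₁) = 191×33.9/(8.314×499) = 1.56 mol.
Polytropic n=1.59: T₂ = T₁(V₁/V₂)^(n−1) = 499×(4.22)^0.59 = 1170 K; P₂ = P₁(V₁/V₂)^n = 1880 kPa.
W = (P₁V₁−P₂V₂)/(n−1) = (191×33.9−1880×8.03)/0.59 = -14700 J.
ΔU = nCvΔT = 1.56×24.5×(1170−499) = 25500 J.
Q = ΔU + W = 10800 J.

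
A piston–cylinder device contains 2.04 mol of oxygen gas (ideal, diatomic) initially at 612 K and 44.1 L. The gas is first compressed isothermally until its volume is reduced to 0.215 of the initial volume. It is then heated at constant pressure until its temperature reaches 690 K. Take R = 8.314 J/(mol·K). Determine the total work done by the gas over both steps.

-14600 J

P₁ = nRT₁/V₁ = 2.04×8.314×612/44.1 = 235 kPa.
Step 1 — Isothermal: T stays 612 K; PV = const ⇒ V₂ = 9.48 L, P₂ = 1090 kPa.
ΔU = 0 (ideal gas, T constant).
W = nRT ln(V₂/V₁) = 2.04×8.314×612×ln(0.215) = -16000 J.
Q = ΔU + W = -16000 J.
State after step 1: P = 1090 kPa, V = 9.48 L, T = 612 K.
Step 2 — Isobaric: P stays 1090 kPa; V/T = const ⇒ T₂ = 690 K, V₂ = 10.7 L.
W = PΔV = 1090×(10.7−9.48) kPa·L = 1320 J.
ΔU = nCvΔT = 2.04×20.8×(690−612) = 3310 J.
Q = ΔU + W = nCpΔT = 4630 J.
Net over both steps: W = -14600 J, Q = -11300 J, ΔU = 3310 J.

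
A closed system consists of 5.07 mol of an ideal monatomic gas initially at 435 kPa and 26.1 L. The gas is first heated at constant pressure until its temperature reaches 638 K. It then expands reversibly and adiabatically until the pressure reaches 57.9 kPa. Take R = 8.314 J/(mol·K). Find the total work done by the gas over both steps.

37900 J

T₁ = P₁V₁/(nR) = 435×26.1/(5.07×8.314) = 269 K.
Step 1 — Isobaric: P stays 435 kPa; V/T = const ⇒ T₂ = 638 K, V₂ = 61.8 L.
W = PΔV = 435×(61.8−26.1) kPa·L = 15500 J.
ΔU = nCvΔT = 5.07×12.5×(638−269) = 23300 J.
Q = ΔU + W = nCpΔT = 38800 J.
State after step 1: P = 435 kPa, V = 61.8 L, T = 638 K.
Step 2 — Adiabatic: T₂/T₁ = (P₂/P₁)^((γ−1)/γ) ⇒ T₂ = 638×(0.133)^0.400 = 285 K; V₂ = 207 L.
ΔU = nCvΔT = 5.07×12.5×(285−638) = -22300 J.
Q = 0 for an adiabatic process, so W = −ΔU = 22300 J.
Net over both steps: W = 37900 J, Q = 38800 J, ΔU = 975 J.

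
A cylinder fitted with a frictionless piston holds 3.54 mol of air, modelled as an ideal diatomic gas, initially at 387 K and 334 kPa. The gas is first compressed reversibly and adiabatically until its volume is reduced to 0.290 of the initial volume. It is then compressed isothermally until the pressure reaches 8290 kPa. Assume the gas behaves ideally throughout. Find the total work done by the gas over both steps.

V₁ = nRT₁/P₁ = 3.54×8.314×387/334 = 34.1 L.
Step 1 — Adiabatic: TV^(γ−1) = const ⇒ T₂ = 387×(3.45)^0.400 = 635 K; PV^γ = const ⇒ P₂ = 1890 kPa.
ΔU = nCvΔT = 3.54×20.8×(635−387) = 18200 J.
Q = 0 for an adiabatic process, so W = −ΔU = -18200 J.
State after step 1: P = 1890 kPa, V = 9.89 L, T = 635 K.
Step 2 — Isothermal: T stays 635 K; PV = const ⇒ V₂ = 2.25 L, P₂ = 8290 kPa.
ΔU = 0 (ideal gas, T constant).
W = nRT ln(V₂/V₁) = 3.54×8.314×635×ln(0.228) = -27600 J.
Q = ΔU + W = -27600 J.
Net over both steps: W = -45900 J, Q = -27600 J, ΔU = 18200 J.

-45900 J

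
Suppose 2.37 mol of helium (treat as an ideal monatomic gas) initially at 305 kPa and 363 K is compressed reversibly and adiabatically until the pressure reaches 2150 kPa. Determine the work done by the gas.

V₁ = nRT₁/P₁ = 2.37×8.314×363/305 = 23.5 L.
Adiabatic: T₂/T₁ = (P₂/P₁)^((γ−1)/γ) ⇒ T₂ = 363×(7.05)^0.400 = 793 K; V₂ = 7.27 L.
ΔU = nCvΔT = 2.37×12.5×(793−363) = 12700 J.
Q = 0 for an adiabatic process, so W = −ΔU = -12700 J.

-12700 J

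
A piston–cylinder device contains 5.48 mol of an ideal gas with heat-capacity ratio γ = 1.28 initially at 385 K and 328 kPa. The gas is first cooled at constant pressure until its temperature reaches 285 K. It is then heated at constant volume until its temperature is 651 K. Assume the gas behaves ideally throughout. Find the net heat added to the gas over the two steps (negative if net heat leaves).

V₁ = nRT₁/P₁ = 5.48×8.314×385/328 = 53.5 L.
Step 1 — Isobaric: P stays 328 kPa; V/T = const ⇒ T₂ = 285 K, V₂ = 39.6 L.
W = PΔV = 328×(39.6−53.5) kPa·L = -4560 J.
ΔU = nCvΔT = 5.48×29.7×(285−385) = -16300 J.
Q = ΔU + W = nCpΔT = -20800 J.
State after step 1: P = 328 kPa, V = 39.6 L, T = 285 K.
Step 2 — Isochoric: V stays 39.6 L; P/T = const ⇒ T₂ = 651 K, P₂ = 749 kPa.
W = 0 (no volume change).
ΔU = nCvΔT = 5.48×29.7×(651−285) = 59600 J.
Q = ΔU = 59600 J.
Net over both steps: W = -4560 J, Q = 38700 J, ΔU = 43300 J.

38700 J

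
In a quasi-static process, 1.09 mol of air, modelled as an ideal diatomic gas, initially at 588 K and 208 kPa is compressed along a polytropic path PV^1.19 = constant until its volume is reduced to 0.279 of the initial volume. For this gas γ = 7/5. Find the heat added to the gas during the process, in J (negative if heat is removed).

-4040 J

V₁ = nRT₁/P₁ = 1.09×8.314×588/208 = 25.6 L.
Polytropic n=1.19: T₂ = T₁(V₁/V₂)^(n−1) = 588×(3.58)^0.19 = 749 K; P₂ = P₁(V₁/V₂)^n = 950 kPa.
W = (P₁V₁−P₂V₂)/(n−1) = (208×25.6−950×7.15)/0.19 = -7700 J.
ΔU = nCvΔT = 1.09×20.8×(749−588) = 3660 J.
Q = ΔU + W = -4040 J.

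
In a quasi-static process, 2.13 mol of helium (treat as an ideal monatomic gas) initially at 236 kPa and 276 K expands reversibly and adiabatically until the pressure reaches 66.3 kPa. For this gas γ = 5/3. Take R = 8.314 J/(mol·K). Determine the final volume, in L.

V₁ = nRT₁/P₁ = 2.13×8.314×276/236 = 20.7 L.
Adiabatic: T₂/T₁ = (P₂/P₁)^((γ−1)/γ) ⇒ T₂ = 276×(0.281)^0.400 = 166 K; V₂ = 44.4 L.

44.4 L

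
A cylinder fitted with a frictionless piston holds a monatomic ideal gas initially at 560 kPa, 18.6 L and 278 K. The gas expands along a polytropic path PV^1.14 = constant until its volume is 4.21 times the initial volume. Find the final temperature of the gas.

Polytropic n=1.14: T₂ = T₁(V₁/V₂)^(n−1) = 278×(0.238)^0.14 = 227 K; P₂ = P₁(V₁/V₂)^n = 109 kPa.

227 K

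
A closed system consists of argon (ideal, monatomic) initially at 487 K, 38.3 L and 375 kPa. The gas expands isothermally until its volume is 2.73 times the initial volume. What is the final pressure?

137 kPa

Isothermal: T stays 487 K; PV = const ⇒ V₂ = 105 L, P₂ = 137 kPa.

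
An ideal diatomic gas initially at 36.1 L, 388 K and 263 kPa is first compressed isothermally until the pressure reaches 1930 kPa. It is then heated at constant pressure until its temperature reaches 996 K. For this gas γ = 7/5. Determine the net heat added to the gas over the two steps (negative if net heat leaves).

n = P₁V₁/(RT₁) = 263×36.1/(8.314×388) = 2.94 mol.
Step 1 — Isothermal: T stays 388 K; PV = const ⇒ V₂ = 4.92 L, P₂ = 1930 kPa.
ΔU = 0 (ideal gas, T constant).
W = nRT ln(V₂/V₁) = 2.94×8.314×388×ln(0.136) = -18900 J.
Q = ΔU + W = -18900 J.
State after step 1: P = 1930 kPa, V = 4.92 L, T = 388 K.
Step 2 — Isobaric: P stays 1930 kPa; V/T = const ⇒ T₂ = 996 K, V₂ = 12.6 L.
W = PΔV = 1930×(12.6−4.92) kPa·L = 14900 J.
ΔU = nCvΔT = 2.94×20.8×(996−388) = 37200 J.
Q = ΔU + W = nCpΔT = 52100 J.
Net over both steps: W = -4050 J, Q = 33100 J, ΔU = 37200 J.

33100 J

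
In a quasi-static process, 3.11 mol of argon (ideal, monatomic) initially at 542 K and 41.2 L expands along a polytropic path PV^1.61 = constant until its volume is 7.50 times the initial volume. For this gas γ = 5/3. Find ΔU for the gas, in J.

P₁ = nRT₁/V₁ = 3.11×8.314×542/41.2 = 340 kPa.
Polytropic n=1.61: T₂ = T₁(V₁/V₂)^(n−1) = 542×(0.133)^0.61 = 159 K; P₂ = P₁(V₁/V₂)^n = 13.3 kPa.
For an ideal gas ΔU = nCvΔT with Cv = (3/2)R = 12.5 J/(mol·K).
ΔU = 3.11×12.5×(159−542) = -14900 J.

-14900 J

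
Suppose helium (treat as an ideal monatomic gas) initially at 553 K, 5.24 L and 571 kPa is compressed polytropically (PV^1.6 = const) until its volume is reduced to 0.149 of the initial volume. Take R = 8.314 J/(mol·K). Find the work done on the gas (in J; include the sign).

n = P₁V₁/(RT₁) = 571×5.24/(8.314×553) = 0.651 mol.
Polytropic n=1.6: T₂ = T₁(V₁/V₂)^(n−1) = 553×(6.71)^0.60 = 1730 K; P₂ = P₁(V₁/V₂)^n = 12000 kPa.
W = (P₁V₁−P₂V₂)/(n−1) = (571×5.24−12000×0.781)/0.60 = -10600 J.
Work done on the gas = −W_by = 10600 J.

10600 J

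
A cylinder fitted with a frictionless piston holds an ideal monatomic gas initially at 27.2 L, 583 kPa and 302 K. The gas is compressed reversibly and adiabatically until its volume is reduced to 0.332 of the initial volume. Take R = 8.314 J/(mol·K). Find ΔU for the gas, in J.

25800 J

n = P₁V₁/(RT₁) = 583×27.2/(8.314×302) = 6.32 mol.
Adiabatic: TV^(γ−1) = const ⇒ T₂ = 302×(3.01)^0.667 = 630 K; PV^γ = const ⇒ P₂ = 3660 kPa.
For an ideal gas ΔU = nCvΔT with Cv = (3/2)R = 12.5 J/(mol·K).
ΔU = 6.32×12.5×(630−302) = 25800 J.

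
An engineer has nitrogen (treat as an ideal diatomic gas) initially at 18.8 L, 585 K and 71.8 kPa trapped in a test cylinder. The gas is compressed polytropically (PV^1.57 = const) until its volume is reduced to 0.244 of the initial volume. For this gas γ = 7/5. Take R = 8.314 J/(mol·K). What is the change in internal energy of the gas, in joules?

4170 J

n = P₁V₁/(RT₁) = 71.8×18.8/(8.314×585) = 0.278 mol.
Polytropic n=1.57: T₂ = T₁(V₁/V₂)^(n−1) = 585×(4.10)^0.57 = 1310 K; P₂ = P₁(V₁/V₂)^n = 658 kPa.
For an ideal gas ΔU = nCvΔT with Cv = (5/2)R = 20.8 J/(mol·K).
ΔU = 0.278×20.8×(1310−585) = 4170 J.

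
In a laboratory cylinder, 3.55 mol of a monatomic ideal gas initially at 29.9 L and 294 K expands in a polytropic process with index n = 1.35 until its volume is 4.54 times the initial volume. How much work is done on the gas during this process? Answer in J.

P₁ = nRT₁/V₁ = 3.55×8.314×294/29.9 = 290 kPa.
Polytropic n=1.35: T₂ = T₁(V₁/V₂)^(n−1) = 294×(0.220)^0.35 = 173 K; P₂ = P₁(V₁/V₂)^n = 37.6 kPa.
W = (P₁V₁−P₂V₂)/(n−1) = (290×29.9−37.6×136)/0.35 = 10200 J.
Work done on the gas = −W_by = -10200 J.

-10200 J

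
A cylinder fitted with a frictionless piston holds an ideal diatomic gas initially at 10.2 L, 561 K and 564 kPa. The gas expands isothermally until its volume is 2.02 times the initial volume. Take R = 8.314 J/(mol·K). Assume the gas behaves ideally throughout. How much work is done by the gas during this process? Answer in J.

4040 J

n = P₁V₁/(RT₁) = 564×10.2/(8.314×561) = 1.23 mol.
Isothermal: T stays 561 K; PV = const ⇒ V₂ = 20.6 L, P₂ = 279 kPa.
W = nRT ln(V₂/V₁) = 1.23×8.314×561×ln(2.02) = 4040 J.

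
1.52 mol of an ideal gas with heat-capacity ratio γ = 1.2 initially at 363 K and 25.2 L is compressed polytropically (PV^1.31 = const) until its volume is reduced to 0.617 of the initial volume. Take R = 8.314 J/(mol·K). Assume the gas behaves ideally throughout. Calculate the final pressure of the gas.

343 kPa

P₁ = nRT₁/V₁ = 1.52×8.314×363/25.2 = 182 kPa.
Polytropic n=1.31: T₂ = T₁(V₁/V₂)^(n−1) = 363×(1.62)^0.31 = 422 K; P₂ = P₁(V₁/V₂)^n = 343 kPa.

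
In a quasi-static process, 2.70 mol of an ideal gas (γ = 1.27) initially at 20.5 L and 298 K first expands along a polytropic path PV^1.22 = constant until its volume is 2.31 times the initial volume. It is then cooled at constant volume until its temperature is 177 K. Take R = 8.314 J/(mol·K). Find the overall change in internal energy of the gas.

P₁ = nRT₁/V₁ = 2.70×8.314×298/20.5 = 326 kPa.
Step 1 — Polytropic n=1.22: T₂ = T₁(V₁/V₂)^(n−1) = 298×(0.433)^0.22 = 248 K; P₂ = P₁(V₁/V₂)^n = 117 kPa.
W = (P₁V₁−P₂V₂)/(n−1) = (326×20.5−117×47.4)/0.22 = 5120 J.
ΔU = nCvΔT = 2.70×30.8×(248−298) = -4170 J.
Q = ΔU + W = 947 J.
State after step 1: P = 117 kPa, V = 47.4 L, T = 248 K.
Step 2 — Isochoric: V stays 47.4 L; P/T = const ⇒ T₂ = 177 K, P₂ = 83.9 kPa.
W = 0 (no volume change).
ΔU = nCvΔT = 2.70×30.8×(177−248) = -5890 J.
Q = ΔU = -5890 J.
Net over both steps: W = 5120 J, Q = -4940 J, ΔU = -10100 J.

-10100 J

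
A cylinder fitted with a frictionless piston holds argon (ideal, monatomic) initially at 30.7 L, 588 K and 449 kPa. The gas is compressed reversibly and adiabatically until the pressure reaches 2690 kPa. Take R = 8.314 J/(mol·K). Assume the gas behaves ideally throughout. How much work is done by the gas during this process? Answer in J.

-21600 J

n = P₁V₁/(RT₁) = 449×30.7/(8.314×588) = 2.82 mol.
Adiabatic: T₂/T₁ = (P₂/P₁)^((γ−1)/γ) ⇒ T₂ = 588×(5.99)^0.400 = 1200 K; V₂ = 10.5 L.
ΔU = nCvΔT = 2.82×12.5×(1200−588) = 21600 J.
Q = 0 for an adiabatic process, so W = −ΔU = -21600 J.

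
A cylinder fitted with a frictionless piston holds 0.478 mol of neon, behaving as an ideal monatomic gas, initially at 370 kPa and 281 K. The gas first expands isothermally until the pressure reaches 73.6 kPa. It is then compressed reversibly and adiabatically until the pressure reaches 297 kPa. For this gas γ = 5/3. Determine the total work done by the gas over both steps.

552 J

V₁ = nRT₁/P₁ = 0.478×8.314×281/370 = 3.02 L.
Step 1 — Isothermal: T stays 281 K; PV = const ⇒ V₂ = 15.2 L, P₂ = 73.6 kPa.
ΔU = 0 (ideal gas, T constant).
W = nRT ln(V₂/V₁) = 0.478×8.314×281×ln(5.03) = 1800 J.
Q = ΔU + W = 1800 J.
State after step 1: P = 73.6 kPa, V = 15.2 L, T = 281 K.
Step 2 — Adiabatic: T₂/T₁ = (P₂/P₁)^((γ−1)/γ) ⇒ T₂ = 281×(4.04)^0.400 = 491 K; V₂ = 6.57 L.
ΔU = nCvΔT = 0.478×12.5×(491−281) = 1250 J.
Q = 0 for an adiabatic process, so W = −ΔU = -1250 J.
Net over both steps: W = 552 J, Q = 1800 J, ΔU = 1250 J.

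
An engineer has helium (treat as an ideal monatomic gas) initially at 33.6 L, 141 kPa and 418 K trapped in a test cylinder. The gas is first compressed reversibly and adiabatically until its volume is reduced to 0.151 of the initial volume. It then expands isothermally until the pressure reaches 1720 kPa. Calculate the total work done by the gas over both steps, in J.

n = P₁V₁/(RT₁) = 141×33.6/(8.314×418) = 1.36 mol.
Step 1 — Adiabatic: TV^(γ−1) = const ⇒ T₂ = 418×(6.62)^0.667 = 1470 K; PV^γ = const ⇒ P₂ = 3290 kPa.
ΔU = nCvΔT = 1.36×12.5×(1470−418) = 18000 J.
Q = 0 for an adiabatic process, so W = −ΔU = -18000 J.
State after step 1: P = 3290 kPa, V = 5.07 L, T = 1470 K.
Step 2 — Isothermal: T stays 1470 K; PV = const ⇒ V₂ = 9.71 L, P₂ = 1720 kPa.
ΔU = 0 (ideal gas, T constant).
W = nRT ln(V₂/V₁) = 1.36×8.314×1470×ln(1.91) = 10900 J.
Q = ΔU + W = 10900 J.
Net over both steps: W = -7100 J, Q = 10900 J, ΔU = 18000 J.

-7100 J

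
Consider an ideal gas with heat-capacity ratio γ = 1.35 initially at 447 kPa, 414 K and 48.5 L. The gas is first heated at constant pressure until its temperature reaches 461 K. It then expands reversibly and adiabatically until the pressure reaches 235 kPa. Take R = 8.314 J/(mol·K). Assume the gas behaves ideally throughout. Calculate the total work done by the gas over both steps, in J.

n = P₁V₁/(RT₁) = 447×48.5/(8.314×414) = 6.30 mol.
Step 1 — Isobaric: P stays 447 kPa; V/T = const ⇒ T₂ = 461 K, V₂ = 54.0 L.
W = PΔV = 447×(54.0−48.5) kPa·L = 2460 J.
ΔU = nCvΔT = 6.30×23.8×(461−414) = 7030 J.
Q = ΔU + W = nCpΔT = 9490 J.
State after step 1: P = 447 kPa, V = 54.0 L, T = 461 K.
Step 2 — Adiabatic: T₂/T₁ = (P₂/P₁)^((γ−1)/γ) ⇒ T₂ = 461×(0.526)^0.259 = 390 K; V₂ = 87.0 L.
ΔU = nCvΔT = 6.30×23.8×(390−461) = -10600 J.
Q = 0 for an adiabatic process, so W = −ΔU = 10600 J.
Net over both steps: W = 13100 J, Q = 9490 J, ΔU = -3560 J.

13100 J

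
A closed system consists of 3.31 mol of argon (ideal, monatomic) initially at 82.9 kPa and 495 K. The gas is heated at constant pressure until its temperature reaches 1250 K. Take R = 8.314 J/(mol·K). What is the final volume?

V₁ = nRT₁/P₁ = 3.31×8.314×495/82.9 = 164 L.
Isobaric: P stays 82.9 kPa; V/T = const ⇒ T₂ = 1250 K, V₂ = 415 L.

415 L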